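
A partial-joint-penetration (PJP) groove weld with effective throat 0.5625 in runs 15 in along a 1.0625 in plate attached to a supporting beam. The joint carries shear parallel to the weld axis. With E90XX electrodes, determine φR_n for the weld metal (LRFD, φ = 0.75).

E90XX → F_EXX = 90 ksi.
Effective throat (given) t_e = 0.5625 in.
A_we = 0.5625 × 15 = 8.438 in².
F_nw = 0.6 F_EXX = 54 ksi.
φR_n = 0.75 × 54 × 8.438 = 341.7 kip.

φR_n ≈ 342 kip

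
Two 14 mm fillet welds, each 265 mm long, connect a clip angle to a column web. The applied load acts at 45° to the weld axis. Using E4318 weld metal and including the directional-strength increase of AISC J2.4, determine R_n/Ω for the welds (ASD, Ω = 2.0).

E43XX → F_EXX = 430 MPa.
t_e = 0.707 × 14 = 9.898 mm; A_we = 9.898 × 530 = 5246 mm².
Directional factor: 1.0 + 0.5 sin^1.5(45°) = 1.297.
F_nw = 0.6 × 430 × 1.297 = 334.7 MPa.
R_n/Ω = (334.7 × 5246) / 2.0 × 10⁻³ = 877.9 kN.

R_n/Ω ≈ 878 kN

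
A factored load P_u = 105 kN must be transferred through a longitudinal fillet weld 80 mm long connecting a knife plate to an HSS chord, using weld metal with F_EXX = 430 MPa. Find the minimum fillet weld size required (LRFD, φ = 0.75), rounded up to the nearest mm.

w = 10 mm

Total weld length L = 80 mm.
Required throat t_e = P_u / (φ × 0.6 F_EXX × L) = 105 / (0.75 × 0.6 × 430 × 80 × 10⁻³) = 6.783 mm.
Required leg w = t_e / 0.707 = 9.594 mm → use 10 mm.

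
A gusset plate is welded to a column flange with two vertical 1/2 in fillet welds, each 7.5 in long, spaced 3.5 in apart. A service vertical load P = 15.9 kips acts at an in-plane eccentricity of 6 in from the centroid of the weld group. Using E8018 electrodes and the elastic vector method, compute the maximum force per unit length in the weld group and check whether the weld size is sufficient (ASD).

f_max ≈ 3.96 kip/in; adequate

E80XX → F_EXX = 80 ksi.
Total weld length L_w = 15 in. Treat welds as unit-width lines.
Polar moment about centroid: J = 2[d³/12 + d(b/2)²] = 2[7.5³/12 + 7.5×1.75²] = 116.2 in³.
Direct shear f_v = P/L_w = 15.9 / 15 = 1.06 kip/in (vertical).
Torsion M = P·e = 15.9 × 6 = 95.4 kip·in.
Critical point at (x, y) = (1.75, 3.75) from centroid. f_tx = M·y/J = 3.077 kip/in; f_ty = M·x/J = 1.436 kip/in.
Resultant f_max = √[f_tx² + (f_v + f_ty)²] = √[3.077² + (1.06 + 1.436)²] = 3.962 kip/in.
Capacity per unit length: r_n/Ω = (1/2.0) × 0.6 × 80 × (0.707 × 0.5) = 8.484 kip/in.
3.962 ≤ 8.484 → adequate.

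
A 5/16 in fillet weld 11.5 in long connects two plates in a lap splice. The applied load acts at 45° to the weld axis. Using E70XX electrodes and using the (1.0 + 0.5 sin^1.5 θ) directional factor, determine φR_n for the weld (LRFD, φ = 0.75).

E70XX → F_EXX = 70 ksi.
t_e = 0.707 × 0.3125 = 0.2209 in; A_we = 0.2209 × 11.5 = 2.541 in².
Directional factor: 1.0 + 0.5 sin^1.5(45°) = 1.297.
F_nw = 0.6 × 70 × 1.297 = 54.49 ksi.
φR_n = 0.75 × 54.49 × 2.541 = 103.8 kip.

φR_n ≈ 104 kip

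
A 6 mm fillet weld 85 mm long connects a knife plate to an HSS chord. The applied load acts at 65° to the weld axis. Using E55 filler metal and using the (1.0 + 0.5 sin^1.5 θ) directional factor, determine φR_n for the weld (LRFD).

φR_n ≈ 128 kN

E55XX → F_EXX = 550 MPa.
t_e = 0.707 × 6 = 4.242 mm; A_we = 4.242 × 85 = 360.6 mm².
Directional factor: 1.0 + 0.5 sin^1.5(65°) = 1.431.
F_nw = 0.6 × 550 × 1.431 = 472.4 MPa.
φR_n = 0.75 × 472.4 × 360.6 × 10⁻³ = 127.7 kN.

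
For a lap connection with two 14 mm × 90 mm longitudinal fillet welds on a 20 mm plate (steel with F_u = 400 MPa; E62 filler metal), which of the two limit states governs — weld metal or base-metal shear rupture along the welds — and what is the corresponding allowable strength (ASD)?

E62XX → F_EXX = 620 MPa.
t_e = 0.707 × 14 = 9.898 mm; L = 180 mm.
Weld metal: R_n/Ω = (1/2.0) × 0.6 × 620 × 9.898 × 180 × 10⁻³ = 331.4 kN.
Base metal (shear rupture): R_n/Ω = (1/2.0) × 0.6 × 400 × 20 × 180 × 10⁻³ = 432 kN.
Governing: weld metal.

R_n/Ω ≈ 331 kN (weld metal governs)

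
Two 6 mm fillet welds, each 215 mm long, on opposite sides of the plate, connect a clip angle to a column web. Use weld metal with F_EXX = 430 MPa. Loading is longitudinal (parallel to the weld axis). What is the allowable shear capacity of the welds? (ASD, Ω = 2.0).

Effective throat t_e = 0.707 × 6 = 4.242 mm.
Total length L = 430 mm; A_we = 4.242 × 430 = 1824 mm².
F_nw = 0.6 F_EXX = 0.6 × 430 = 258 MPa.
R_n = 258 × 1824 × 10⁻³ = 470.6 kN; R_n/Ω = 470.6/2.0 = 235.3 kN.

R_n/Ω ≈ 235 kN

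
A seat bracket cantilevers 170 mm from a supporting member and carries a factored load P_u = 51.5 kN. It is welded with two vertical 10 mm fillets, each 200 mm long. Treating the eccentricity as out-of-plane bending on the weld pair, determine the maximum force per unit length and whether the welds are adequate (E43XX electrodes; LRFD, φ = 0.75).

E43XX → F_EXX = 430 MPa.
L_w = 2 × 200 = 400 mm; section modulus (unit throat) S = 2 × L²/6 = 13330 mm².
Direct shear f_v = P/L_w = 51.5×10³/400 = 128.8 N/mm.
Moment M = P × e = 51.5×10³ × 170 = 8755000 N·mm; bending f_b = M/S = 656.6 N/mm.
f_max = √(f_v² + f_b²) = √(128.8² + 656.6²) = 669.1 N/mm.
φr_n = 0.75 × 0.6 × 430 × (0.707 × 10) = 1368 N/mm → adequate.

f_max ≈ 669 N/mm; adequate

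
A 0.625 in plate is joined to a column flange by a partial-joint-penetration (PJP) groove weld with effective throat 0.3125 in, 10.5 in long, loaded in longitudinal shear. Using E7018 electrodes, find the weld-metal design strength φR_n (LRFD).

E70XX → F_EXX = 70 ksi.
Effective throat (given) t_e = 0.3125 in.
A_we = 0.3125 × 10.5 = 3.281 in².
F_nw = 0.6 F_EXX = 42 ksi.
φR_n = 0.75 × 42 × 3.281 = 103.4 kips.

φR_n ≈ 103 kips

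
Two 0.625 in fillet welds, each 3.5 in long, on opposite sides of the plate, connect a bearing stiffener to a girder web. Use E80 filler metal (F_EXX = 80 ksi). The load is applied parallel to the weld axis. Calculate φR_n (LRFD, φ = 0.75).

φR_n ≈ 111 kip

Effective throat t_e = 0.707 × 0.625 = 0.4419 in.
Total length L = 7 in; A_we = 0.4419 × 7 = 3.093 in².
F_nw = 0.6 F_EXX = 0.6 × 80 = 48 ksi.
φR_n = 0.75 × 48 × 3.093 = 111.4 kip.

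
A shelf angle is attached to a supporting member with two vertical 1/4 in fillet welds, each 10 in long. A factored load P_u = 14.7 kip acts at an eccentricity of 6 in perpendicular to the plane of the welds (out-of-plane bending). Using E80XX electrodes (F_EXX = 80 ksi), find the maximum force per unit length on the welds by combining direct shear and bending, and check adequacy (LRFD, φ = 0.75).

L_w = 2 × 10 = 20 in; section modulus (unit throat) S = 2 × L²/6 = 33.33 in².
Direct shear f_v = P/L_w = 14.7/20 = 0.735 kip/in.
Moment M = P × e = 14.7 × 6 = 88.2 kip·in; bending f_b = M/S = 2.646 kip/in.
f_max = √(f_v² + f_b²) = √(0.735² + 2.646²) = 2.746 kip/in.
φr_n = 0.75 × 0.6 × 80 × (0.707 × 0.25) = 6.363 kip/in → adequate.

f_max ≈ 2.75 kip/in; adequate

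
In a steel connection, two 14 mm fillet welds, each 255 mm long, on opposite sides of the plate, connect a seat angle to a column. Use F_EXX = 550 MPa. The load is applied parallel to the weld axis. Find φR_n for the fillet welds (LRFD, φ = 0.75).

Effective throat t_e = 0.707 × 14 = 9.898 mm.
Total length L = 510 mm; A_we = 9.898 × 510 = 5048 mm².
F_nw = 0.6 F_EXX = 0.6 × 550 = 330 MPa.
φR_n = 0.75 × 330 × 5048 × 10⁻³ = 1249 kN.

φR_n ≈ 1250 kN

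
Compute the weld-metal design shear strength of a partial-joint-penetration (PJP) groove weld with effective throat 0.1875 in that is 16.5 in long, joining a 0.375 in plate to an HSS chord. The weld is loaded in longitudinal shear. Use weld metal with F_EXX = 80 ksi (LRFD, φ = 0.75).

Effective throat (given) t_e = 0.1875 in.
A_we = 0.1875 × 16.5 = 3.094 in².
F_nw = 0.6 F_EXX = 48 ksi.
φR_n = 0.75 × 48 × 3.094 = 111.4 kips.

φR_n ≈ 111 kips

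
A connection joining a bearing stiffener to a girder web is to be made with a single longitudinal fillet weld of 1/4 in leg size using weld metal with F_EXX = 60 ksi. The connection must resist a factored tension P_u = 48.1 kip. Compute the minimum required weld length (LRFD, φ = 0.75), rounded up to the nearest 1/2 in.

Throat t_e = 0.707 × 0.25 = 0.1767 in.
φr_n = 0.75 × 0.6 × 60 × 0.1767 = 4.772 kip/in.
L_req = P_u / φr_n = 48.1 / 4.772 = 10.08 in total.
Round up → use L = 10.5 in.

L = 10.5 in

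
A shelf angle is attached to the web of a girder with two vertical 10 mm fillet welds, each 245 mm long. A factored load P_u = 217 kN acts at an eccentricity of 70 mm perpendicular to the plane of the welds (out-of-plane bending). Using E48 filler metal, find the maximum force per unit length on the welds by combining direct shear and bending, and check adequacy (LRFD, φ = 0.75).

f_max ≈ 879 N/mm; adequate

E48XX → F_EXX = 480 MPa.
L_w = 2 × 245 = 490 mm; section modulus (unit throat) S = 2 × L²/6 = 20010 mm².
Direct shear f_v = P/L_w = 217×10³/490 = 442.9 N/mm.
Moment M = P × e = 217×10³ × 70 = 15190000 N·mm; bending f_b = M/S = 759.2 N/mm.
f_max = √(f_v² + f_b²) = √(442.9² + 759.2²) = 878.9 N/mm.
φr_n = 0.75 × 0.6 × 480 × (0.707 × 10) = 1527 N/mm → adequate.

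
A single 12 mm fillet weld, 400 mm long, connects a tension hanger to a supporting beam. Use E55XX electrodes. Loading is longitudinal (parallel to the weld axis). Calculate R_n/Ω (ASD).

E55XX → F_EXX = 550 MPa.
Effective throat t_e = 0.707 × 12 = 8.484 mm.
Total length L = 400 mm; A_we = 8.484 × 400 = 3394 mm².
F_nw = 0.6 F_EXX = 0.6 × 550 = 330 MPa.
R_n = 330 × 3394 × 10⁻³ = 1120 kN; R_n/Ω = 1120/2.0 = 559.9 kN.

R_n/Ω ≈ 560 kN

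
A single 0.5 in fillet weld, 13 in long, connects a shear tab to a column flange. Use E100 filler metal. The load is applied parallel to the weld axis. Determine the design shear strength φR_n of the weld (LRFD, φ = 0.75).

E100XX → F_EXX = 100 ksi.
Effective throat t_e = 0.707 × 0.5 = 0.3535 in.
Total length L = 13 in; A_we = 0.3535 × 13 = 4.595 in².
F_nw = 0.6 F_EXX = 0.6 × 100 = 60 ksi.
φR_n = 0.75 × 60 × 4.595 = 206.8 kip.

φR_n ≈ 207 kip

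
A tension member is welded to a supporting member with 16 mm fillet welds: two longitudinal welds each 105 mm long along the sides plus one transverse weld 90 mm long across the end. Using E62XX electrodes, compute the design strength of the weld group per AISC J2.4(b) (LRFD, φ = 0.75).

E62XX → F_EXX = 620 MPa.
t_e = 0.707 × 16 = 11.31 mm.
R_nwl = 0.6 × 620 × 11.31 × 210 × 10⁻³ = 883.7 kN (longitudinal, 2 welds).
R_nwt = 0.6 × 620 × 11.31 × 90 × 10⁻³ = 378.7 kN (transverse, base value).
(i) R_nwl + R_nwt = 1262 kN; (ii) 0.85 R_nwl + 1.5 R_nwt = 1319 kN.
R_n = max = 1319 kN [governs: (ii)]; φR_n = 989.4 kN.

φR_n ≈ 989 kN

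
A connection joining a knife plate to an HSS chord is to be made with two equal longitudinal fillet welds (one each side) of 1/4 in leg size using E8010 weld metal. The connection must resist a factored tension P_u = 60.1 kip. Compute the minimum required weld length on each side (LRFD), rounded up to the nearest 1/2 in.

E80XX → F_EXX = 80 ksi.
Throat t_e = 0.707 × 0.25 = 0.1767 in.
φr_n = 0.75 × 0.6 × 80 × 0.1767 = 6.363 kip/in.
L_req = P_u / φr_n = 60.1 / 6.363 = 9.445 in total.
Per side: 9.445 / 2 = 4.723 in.
Round up → use L = 5 in on each side.

L = 5 in on each side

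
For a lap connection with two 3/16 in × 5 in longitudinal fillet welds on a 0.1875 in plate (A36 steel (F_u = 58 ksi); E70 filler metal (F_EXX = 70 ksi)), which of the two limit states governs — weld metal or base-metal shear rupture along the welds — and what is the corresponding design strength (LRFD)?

φR_n ≈ 41.8 kips (weld metal governs)

t_e = 0.707 × 0.1875 = 0.1326 in; L = 10 in.
Weld metal: φR_n = 0.75 × 0.6 × 70 × 0.1326 × 10 = 41.76 kips.
Base metal (shear rupture): φR_n = 0.75 × 0.6 × 58 × 0.1875 × 10 = 48.94 kips.
Governing: weld metal.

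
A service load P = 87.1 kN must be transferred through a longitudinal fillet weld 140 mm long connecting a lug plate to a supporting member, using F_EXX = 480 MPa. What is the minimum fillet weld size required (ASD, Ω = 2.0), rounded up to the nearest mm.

Total weld length L = 140 mm.
Required throat t_e = P × Ω / (0.6 F_EXX × L) = 87.1 × 2.0 / (0.6 × 480 × 140 × 10⁻³) = 4.32 mm.
Required leg w = t_e / 0.707 = 6.111 mm → use 7 mm.

w = 7 mm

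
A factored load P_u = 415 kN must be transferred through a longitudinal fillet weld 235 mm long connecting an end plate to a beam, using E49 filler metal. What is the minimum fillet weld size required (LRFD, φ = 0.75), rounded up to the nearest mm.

E49XX → F_EXX = 490 MPa.
Total weld length L = 235 mm.
Required throat t_e = P_u / (φ × 0.6 F_EXX × L) = 415 / (0.75 × 0.6 × 490 × 235 × 10⁻³) = 8.009 mm.
Required leg w = t_e / 0.707 = 11.33 mm → use 12 mm.

w = 12 mm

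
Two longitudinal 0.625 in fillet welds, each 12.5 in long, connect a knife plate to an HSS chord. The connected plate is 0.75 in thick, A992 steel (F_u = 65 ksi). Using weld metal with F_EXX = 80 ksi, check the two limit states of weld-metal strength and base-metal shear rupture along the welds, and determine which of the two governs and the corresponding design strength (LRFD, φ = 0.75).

t_e = 0.707 × 0.625 = 0.4419 in; L = 25 in.
Weld metal: φR_n = 0.75 × 0.6 × 80 × 0.4419 × 25 = 397.7 kip.
Base metal (shear rupture): φR_n = 0.75 × 0.6 × 65 × 0.75 × 25 = 548.4 kip.
Governing: weld metal.

φR_n ≈ 398 kip (weld metal governs)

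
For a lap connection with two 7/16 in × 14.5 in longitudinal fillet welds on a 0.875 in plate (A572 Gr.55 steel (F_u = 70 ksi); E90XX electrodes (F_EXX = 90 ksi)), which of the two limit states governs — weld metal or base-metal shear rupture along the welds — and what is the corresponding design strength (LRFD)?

t_e = 0.707 × 0.4375 = 0.3093 in; L = 29 in.
Weld metal: φR_n = 0.75 × 0.6 × 90 × 0.3093 × 29 = 363.3 kips.
Base metal (shear rupture): φR_n = 0.75 × 0.6 × 70 × 0.875 × 29 = 799.3 kips.
Governing: weld metal.

φR_n ≈ 363 kips (weld metal governs)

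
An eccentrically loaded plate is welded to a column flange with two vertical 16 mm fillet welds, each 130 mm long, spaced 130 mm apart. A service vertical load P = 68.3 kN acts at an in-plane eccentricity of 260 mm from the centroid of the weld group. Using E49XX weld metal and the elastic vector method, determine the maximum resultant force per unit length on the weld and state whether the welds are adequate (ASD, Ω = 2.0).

E49XX → F_EXX = 490 MPa.
Total weld length L_w = 260 mm. Treat welds as unit-width lines.
Polar moment about centroid: J = 2[d³/12 + d(b/2)²] = 2[130³/12 + 130×65²] = 1465000 mm³.
Direct shear f_v = P/L_w = 68.3×10³ / 260 = 262.7 N/mm (vertical).
Torsion M = P·e = 68.3×10³ × 260 = 17758000 N·mm.
Critical point at (x, y) = (65, 65) from centroid. f_tx = M·y/J = 788.1 N/mm; f_ty = M·x/J = 788.1 N/mm.
Resultant f_max = √[f_tx² + (f_v + f_ty)²] = √[788.1² + (262.7 + 788.1)²] = 1313 N/mm.
Capacity per unit length: r_n/Ω = (1/2.0) × 0.6 × 490 × (0.707 × 16) = 1663 N/mm.
1313 ≤ 1663 → adequate.

f_max ≈ 1310 N/mm; adequate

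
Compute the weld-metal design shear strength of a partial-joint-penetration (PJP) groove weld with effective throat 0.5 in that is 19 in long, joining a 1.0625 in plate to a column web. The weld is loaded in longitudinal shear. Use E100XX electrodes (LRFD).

φR_n ≈ 428 kip

E100XX → F_EXX = 100 ksi.
Effective throat (given) t_e = 0.5 in.
A_we = 0.5 × 19 = 9.5 in².
F_nw = 0.6 F_EXX = 60 ksi.
φR_n = 0.75 × 60 × 9.5 = 427.5 kip.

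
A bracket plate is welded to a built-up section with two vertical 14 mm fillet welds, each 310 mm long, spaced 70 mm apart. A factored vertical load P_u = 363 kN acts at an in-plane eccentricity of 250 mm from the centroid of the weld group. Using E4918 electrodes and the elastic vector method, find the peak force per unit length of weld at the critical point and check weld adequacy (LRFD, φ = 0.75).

f_max ≈ 2710 N/mm; NOT adequate

E49XX → F_EXX = 490 MPa.
Total weld length L_w = 620 mm. Treat welds as unit-width lines.
Polar moment about centroid: J = 2[d³/12 + d(b/2)²] = 2[310³/12 + 310×35²] = 5725000 mm³.
Direct shear f_v = P/L_w = 363×10³ / 620 = 585.5 N/mm (vertical).
Torsion M = P·e = 363×10³ × 250 = 90750000 N·mm.
Critical point at (x, y) = (35, 155) from centroid. f_tx = M·y/J = 2457 N/mm; f_ty = M·x/J = 554.8 N/mm.
Resultant f_max = √[f_tx² + (f_v + f_ty)²] = √[2457² + (585.5 + 554.8)²] = 2709 N/mm.
Capacity per unit length: φr_n = 0.75 × 0.6 × 490 × (0.707 × 14) = 2183 N/mm.
2709 > 2183 → NOT adequate.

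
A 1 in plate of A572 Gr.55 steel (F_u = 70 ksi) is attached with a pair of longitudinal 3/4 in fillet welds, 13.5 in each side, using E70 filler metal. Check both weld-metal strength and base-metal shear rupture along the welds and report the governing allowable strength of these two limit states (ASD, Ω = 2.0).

E70XX → F_EXX = 70 ksi.
t_e = 0.707 × 0.75 = 0.5302 in; L = 27 in.
Weld metal: R_n/Ω = (1/2.0) × 0.6 × 70 × 0.5302 × 27 = 300.7 kip.
Base metal (shear rupture): R_n/Ω = (1/2.0) × 0.6 × 70 × 1 × 27 = 567 kip.
Governing: weld metal.

R_n/Ω ≈ 301 kip (weld metal governs)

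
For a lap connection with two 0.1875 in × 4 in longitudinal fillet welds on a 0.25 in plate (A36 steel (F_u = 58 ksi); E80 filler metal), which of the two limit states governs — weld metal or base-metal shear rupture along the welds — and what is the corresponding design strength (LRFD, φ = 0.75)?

E80XX → F_EXX = 80 ksi.
t_e = 0.707 × 0.1875 = 0.1326 in; L = 8 in.
Weld metal: φR_n = 0.75 × 0.6 × 80 × 0.1326 × 8 = 38.18 kip.
Base metal (shear rupture): φR_n = 0.75 × 0.6 × 58 × 0.25 × 8 = 52.2 kip.
Governing: weld metal.

φR_n ≈ 38.2 kip (weld metal governs)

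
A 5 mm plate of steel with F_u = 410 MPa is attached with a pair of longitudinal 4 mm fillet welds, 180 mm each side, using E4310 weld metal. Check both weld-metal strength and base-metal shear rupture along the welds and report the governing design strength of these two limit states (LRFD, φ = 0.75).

φR_n ≈ 197 kN (weld metal governs)

E43XX → F_EXX = 430 MPa.
t_e = 0.707 × 4 = 2.828 mm; L = 360 mm.
Weld metal: φR_n = 0.75 × 0.6 × 430 × 2.828 × 360 × 10⁻³ = 197 kN.
Base metal (shear rupture): φR_n = 0.75 × 0.6 × 410 × 5 × 360 × 10⁻³ = 332.1 kN.
Governing: weld metal.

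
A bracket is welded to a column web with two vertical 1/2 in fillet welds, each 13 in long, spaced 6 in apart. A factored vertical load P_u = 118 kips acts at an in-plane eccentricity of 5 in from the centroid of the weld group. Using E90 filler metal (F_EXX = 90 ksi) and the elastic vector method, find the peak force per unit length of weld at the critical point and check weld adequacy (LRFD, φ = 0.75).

f_max ≈ 9.84 kip/in; adequate

Total weld length L_w = 26 in. Treat welds as unit-width lines.
Polar moment about centroid: J = 2[d³/12 + d(b/2)²] = 2[13³/12 + 13×3²] = 600.2 in³.
Direct shear f_v = P/L_w = 118 / 26 = 4.538 kip/in (vertical).
Torsion M = P·e = 118 × 5 = 590 kip·in.
Critical point at (x, y) = (3, 6.5) from centroid. f_tx = M·y/J = 6.39 kip/in; f_ty = M·x/J = 2.949 kip/in.
Resultant f_max = √[f_tx² + (f_v + f_ty)²] = √[6.39² + (4.538 + 2.949)²] = 9.844 kip/in.
Capacity per unit length: φr_n = 0.75 × 0.6 × 90 × (0.707 × 0.5) = 14.32 kip/in.
9.844 ≤ 14.32 → adequate.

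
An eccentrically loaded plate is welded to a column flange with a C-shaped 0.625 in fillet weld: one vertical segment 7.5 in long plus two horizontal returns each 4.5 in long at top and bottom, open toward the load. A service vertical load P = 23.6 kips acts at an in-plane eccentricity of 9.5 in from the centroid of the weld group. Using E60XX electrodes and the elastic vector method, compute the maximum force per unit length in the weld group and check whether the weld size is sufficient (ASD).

f_max ≈ 6.67 kip/in; adequate

E60XX → F_EXX = 60 ksi.
Total weld length L_w = 16.5 in. Treat welds as unit-width lines.
Centroid: x̄ = 2×4.5×2.25 / 16.5 = 1.227 in from the vertical weld.
Polar moment about centroid: J = I_x + I_y = [7.5³/12 + 2×4.5×3.75²] + [7.5×1.227² + 2(4.5³/12 + 4.5×1.023²)] = 197.6 in³.
Direct shear f_v = P/L_w = 23.6 / 16.5 = 1.43 kip/in (vertical).
Torsion M = P·e = 23.6 × 9.5 = 224.2 kip·in.
Critical point at (x, y) = (3.273, 3.75) from centroid. f_tx = M·y/J = 4.254 kip/in; f_ty = M·x/J = 3.713 kip/in.
Resultant f_max = √[f_tx² + (f_v + f_ty)²] = √[4.254² + (1.43 + 3.713)²] = 6.675 kip/in.
Capacity per unit length: r_n/Ω = (1/2.0) × 0.6 × 60 × (0.707 × 0.625) = 7.954 kip/in.
6.675 ≤ 7.954 → adequate.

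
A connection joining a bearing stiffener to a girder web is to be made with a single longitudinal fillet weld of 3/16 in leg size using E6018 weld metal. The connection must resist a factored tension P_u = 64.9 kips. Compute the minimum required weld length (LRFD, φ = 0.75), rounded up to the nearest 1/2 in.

E60XX → F_EXX = 60 ksi.
Throat t_e = 0.707 × 0.1875 = 0.1326 in.
φr_n = 0.75 × 0.6 × 60 × 0.1326 = 3.579 kips/in.
L_req = P_u / φr_n = 64.9 / 3.579 = 18.13 in total.
Round up → use L = 18.5 in.

L = 18.5 in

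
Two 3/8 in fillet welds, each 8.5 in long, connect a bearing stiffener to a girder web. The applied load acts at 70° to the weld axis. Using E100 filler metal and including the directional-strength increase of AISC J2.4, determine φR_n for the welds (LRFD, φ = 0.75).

E100XX → F_EXX = 100 ksi.
t_e = 0.707 × 0.375 = 0.2651 in; A_we = 0.2651 × 17 = 4.507 in².
Directional factor: 1.0 + 0.5 sin^1.5(70°) = 1.455.
F_nw = 0.6 × 100 × 1.455 = 87.33 ksi.
φR_n = 0.75 × 87.33 × 4.507 = 295.2 kip.

φR_n ≈ 295 kip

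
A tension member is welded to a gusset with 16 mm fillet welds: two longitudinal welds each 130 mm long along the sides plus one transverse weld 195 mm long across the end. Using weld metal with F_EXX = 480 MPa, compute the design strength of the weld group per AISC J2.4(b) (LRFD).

t_e = 0.707 × 16 = 11.31 mm.
R_nwl = 0.6 × 480 × 11.31 × 260 × 10⁻³ = 847 kN (longitudinal, 2 welds).
R_nwt = 0.6 × 480 × 11.31 × 195 × 10⁻³ = 635.3 kN (transverse, base value).
(i) R_nwl + R_nwt = 1482 kN; (ii) 0.85 R_nwl + 1.5 R_nwt = 1673 kN.
R_n = max = 1673 kN [governs: (ii)]; φR_n = 1255 kN.

φR_n ≈ 1250 kN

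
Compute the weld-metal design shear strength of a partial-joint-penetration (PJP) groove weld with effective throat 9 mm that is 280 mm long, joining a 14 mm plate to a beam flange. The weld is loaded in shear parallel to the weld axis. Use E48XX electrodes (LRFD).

E48XX → F_EXX = 480 MPa.
Effective throat (given) t_e = 9 mm.
A_we = 9 × 280 = 2520 mm².
F_nw = 0.6 F_EXX = 288 MPa.
φR_n = 0.75 × 288 × 2520 × 10⁻³ = 544.3 kN.

φR_n ≈ 544 kN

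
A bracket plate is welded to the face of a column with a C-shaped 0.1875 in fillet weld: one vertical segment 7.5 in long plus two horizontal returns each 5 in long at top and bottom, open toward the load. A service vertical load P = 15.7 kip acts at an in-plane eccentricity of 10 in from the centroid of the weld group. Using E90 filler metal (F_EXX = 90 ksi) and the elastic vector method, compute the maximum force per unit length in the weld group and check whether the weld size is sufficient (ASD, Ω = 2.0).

f_max ≈ 4.31 kip/in; NOT adequate

Total weld length L_w = 17.5 in. Treat welds as unit-width lines.
Centroid: x̄ = 2×5×2.5 / 17.5 = 1.429 in from the vertical weld.
Polar moment about centroid: J = I_x + I_y = [7.5³/12 + 2×5×3.75²] + [7.5×1.429² + 2(5³/12 + 5×1.071²)] = 223.4 in³.
Direct shear f_v = P/L_w = 15.7 / 17.5 = 0.8971 kip/in (vertical).
Torsion M = P·e = 15.7 × 10 = 157 kip·in.
Critical point at (x, y) = (3.571, 3.75) from centroid. f_tx = M·y/J = 2.635 kip/in; f_ty = M·x/J = 2.51 kip/in.
Resultant f_max = √[f_tx² + (f_v + f_ty)²] = √[2.635² + (0.8971 + 2.51)²] = 4.307 kip/in.
Capacity per unit length: r_n/Ω = (1/2.0) × 0.6 × 90 × (0.707 × 0.1875) = 3.579 kip/in.
4.307 > 3.579 → NOT adequate.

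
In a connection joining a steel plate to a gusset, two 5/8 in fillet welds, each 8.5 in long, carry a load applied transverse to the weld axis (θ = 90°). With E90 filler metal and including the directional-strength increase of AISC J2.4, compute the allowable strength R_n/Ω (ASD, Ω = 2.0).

R_n/Ω ≈ 304 kip

E90XX → F_EXX = 90 ksi.
t_e = 0.707 × 0.625 = 0.4419 in; A_we = 0.4419 × 17 = 7.512 in².
Directional factor: 1.0 + 0.5 sin^1.5(90°) = 1.5.
F_nw = 0.6 × 90 × 1.5 = 81 ksi.
R_n/Ω = (81 × 7.512) / 2.0 = 304.2 kip.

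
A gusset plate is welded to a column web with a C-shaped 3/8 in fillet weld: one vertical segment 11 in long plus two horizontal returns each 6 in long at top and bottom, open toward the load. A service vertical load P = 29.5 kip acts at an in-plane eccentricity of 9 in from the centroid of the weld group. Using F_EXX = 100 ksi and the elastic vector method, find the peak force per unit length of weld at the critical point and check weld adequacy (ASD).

f_max ≈ 4.26 kip/in; adequate

Total weld length L_w = 23 in. Treat welds as unit-width lines.
Centroid: x̄ = 2×6×3 / 23 = 1.565 in from the vertical weld.
Polar moment about centroid: J = I_x + I_y = [11³/12 + 2×6×5.5²] + [11×1.565² + 2(6³/12 + 6×1.435²)] = 561.6 in³.
Direct shear f_v = P/L_w = 29.5 / 23 = 1.283 kip/in (vertical).
Torsion M = P·e = 29.5 × 9 = 265.5 kip·in.
Critical point at (x, y) = (4.435, 5.5) from centroid. f_tx = M·y/J = 2.6 kip/in; f_ty = M·x/J = 2.097 kip/in.
Resultant f_max = √[f_tx² + (f_v + f_ty)²] = √[2.6² + (1.283 + 2.097)²] = 4.264 kip/in.
Capacity per unit length: r_n/Ω = (1/2.0) × 0.6 × 100 × (0.707 × 0.375) = 7.954 kip/in.
4.264 ≤ 7.954 → adequate.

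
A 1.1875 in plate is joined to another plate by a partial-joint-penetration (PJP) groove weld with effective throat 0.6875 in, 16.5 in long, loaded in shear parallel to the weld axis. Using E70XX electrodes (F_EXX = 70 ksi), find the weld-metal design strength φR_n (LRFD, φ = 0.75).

φR_n ≈ 357 kips

Effective throat (given) t_e = 0.6875 in.
A_we = 0.6875 × 16.5 = 11.34 in².
F_nw = 0.6 F_EXX = 42 ksi.
φR_n = 0.75 × 42 × 11.34 = 357.3 kips.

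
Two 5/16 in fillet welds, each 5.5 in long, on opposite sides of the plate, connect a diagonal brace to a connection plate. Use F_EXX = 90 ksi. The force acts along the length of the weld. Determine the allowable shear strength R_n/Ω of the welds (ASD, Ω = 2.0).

R_n/Ω ≈ 65.6 kip

Effective throat t_e = 0.707 × 0.3125 = 0.2209 in.
Total length L = 11 in; A_we = 0.2209 × 11 = 2.43 in².
F_nw = 0.6 F_EXX = 0.6 × 90 = 54 ksi.
R_n = 54 × 2.43 = 131.2 kip; R_n/Ω = 131.2/2.0 = 65.62 kip.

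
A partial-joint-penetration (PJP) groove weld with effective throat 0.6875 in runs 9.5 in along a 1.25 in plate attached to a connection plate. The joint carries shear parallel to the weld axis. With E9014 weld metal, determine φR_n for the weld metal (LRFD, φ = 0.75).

φR_n ≈ 265 kip

E90XX → F_EXX = 90 ksi.
Effective throat (given) t_e = 0.6875 in.
A_we = 0.6875 × 9.5 = 6.531 in².
F_nw = 0.6 F_EXX = 54 ksi.
φR_n = 0.75 × 54 × 6.531 = 264.5 kip.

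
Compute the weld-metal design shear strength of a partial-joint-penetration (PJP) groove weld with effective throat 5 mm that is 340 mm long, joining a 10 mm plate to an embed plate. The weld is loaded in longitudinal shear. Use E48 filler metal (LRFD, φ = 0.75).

φR_n ≈ 367 kN

E48XX → F_EXX = 480 MPa.
Effective throat (given) t_e = 5 mm.
A_we = 5 × 340 = 1700 mm².
F_nw = 0.6 F_EXX = 288 MPa.
φR_n = 0.75 × 288 × 1700 × 10⁻³ = 367.2 kN.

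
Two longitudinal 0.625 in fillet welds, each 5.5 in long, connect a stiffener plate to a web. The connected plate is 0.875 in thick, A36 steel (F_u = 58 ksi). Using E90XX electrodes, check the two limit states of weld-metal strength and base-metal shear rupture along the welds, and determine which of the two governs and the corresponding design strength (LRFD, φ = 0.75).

φR_n ≈ 197 kips (weld metal governs)

E90XX → F_EXX = 90 ksi.
t_e = 0.707 × 0.625 = 0.4419 in; L = 11 in.
Weld metal: φR_n = 0.75 × 0.6 × 90 × 0.4419 × 11 = 196.9 kips.
Base metal (shear rupture): φR_n = 0.75 × 0.6 × 58 × 0.875 × 11 = 251.2 kips.
Governing: weld metal.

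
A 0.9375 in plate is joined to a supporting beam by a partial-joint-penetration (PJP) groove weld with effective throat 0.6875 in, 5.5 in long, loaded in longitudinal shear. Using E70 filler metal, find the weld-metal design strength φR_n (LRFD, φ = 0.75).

E70XX → F_EXX = 70 ksi.
Effective throat (given) t_e = 0.6875 in.
A_we = 0.6875 × 5.5 = 3.781 in².
F_nw = 0.6 F_EXX = 42 ksi.
φR_n = 0.75 × 42 × 3.781 = 119.1 kips.

φR_n ≈ 119 kips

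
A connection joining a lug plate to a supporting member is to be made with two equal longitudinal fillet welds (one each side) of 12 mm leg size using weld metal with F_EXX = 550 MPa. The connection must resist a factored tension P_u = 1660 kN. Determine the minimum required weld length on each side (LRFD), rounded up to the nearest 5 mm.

L = 400 mm on each side

Throat t_e = 0.707 × 12 = 8.484 mm.
φr_n = 0.75 × 0.6 × 550 × 8.484 × 10⁻³ = 2.1 kN/mm.
L_req = P_u / φr_n = 1660 / 2.1 = 790.6 mm total.
Per side: 790.6 / 2 = 395.3 mm.
Round up → use L = 400 mm on each side.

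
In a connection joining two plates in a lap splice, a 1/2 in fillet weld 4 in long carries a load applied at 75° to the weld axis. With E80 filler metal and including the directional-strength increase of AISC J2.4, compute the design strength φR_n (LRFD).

φR_n ≈ 75.1 kip

E80XX → F_EXX = 80 ksi.
t_e = 0.707 × 0.5 = 0.3535 in; A_we = 0.3535 × 4 = 1.414 in².
Directional factor: 1.0 + 0.5 sin^1.5(75°) = 1.475.
F_nw = 0.6 × 80 × 1.475 = 70.78 ksi.
φR_n = 0.75 × 70.78 × 1.414 = 75.07 kip.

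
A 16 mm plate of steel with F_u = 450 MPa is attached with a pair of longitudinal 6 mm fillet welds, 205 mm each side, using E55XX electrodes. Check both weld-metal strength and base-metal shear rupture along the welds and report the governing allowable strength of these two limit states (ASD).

R_n/Ω ≈ 287 kN (weld metal governs)

E55XX → F_EXX = 550 MPa.
t_e = 0.707 × 6 = 4.242 mm; L = 410 mm.
Weld metal: R_n/Ω = (1/2.0) × 0.6 × 550 × 4.242 × 410 × 10⁻³ = 287 kN.
Base metal (shear rupture): R_n/Ω = (1/2.0) × 0.6 × 450 × 16 × 410 × 10⁻³ = 885.6 kN.
Governing: weld metal.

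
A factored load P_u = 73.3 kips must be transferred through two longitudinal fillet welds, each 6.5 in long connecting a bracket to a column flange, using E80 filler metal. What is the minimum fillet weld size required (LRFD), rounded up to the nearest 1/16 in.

w = 1/4 in

E80XX → F_EXX = 80 ksi.
Total weld length L = 13 in.
Required throat t_e = P_u / (φ × 0.6 F_EXX × L) = 73.3 / (0.75 × 0.6 × 80 × 13) = 0.1566 in.
Required leg w = t_e / 0.707 = 0.2215 in → use 1/4 in.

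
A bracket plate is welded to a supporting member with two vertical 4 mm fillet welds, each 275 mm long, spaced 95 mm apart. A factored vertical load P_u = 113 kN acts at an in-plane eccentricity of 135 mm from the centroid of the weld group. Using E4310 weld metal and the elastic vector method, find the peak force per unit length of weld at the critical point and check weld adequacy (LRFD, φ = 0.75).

E43XX → F_EXX = 430 MPa.
Total weld length L_w = 550 mm. Treat welds as unit-width lines.
Polar moment about centroid: J = 2[d³/12 + d(b/2)²] = 2[275³/12 + 275×47.5²] = 4707000 mm³.
Direct shear f_v = P/L_w = 113×10³ / 550 = 205.5 N/mm (vertical).
Torsion M = P·e = 113×10³ × 135 = 15255000 N·mm.
Critical point at (x, y) = (47.5, 137.5) from centroid. f_tx = M·y/J = 445.6 N/mm; f_ty = M·x/J = 153.9 N/mm.
Resultant f_max = √[f_tx² + (f_v + f_ty)²] = √[445.6² + (205.5 + 153.9)²] = 572.5 N/mm.
Capacity per unit length: φr_n = 0.75 × 0.6 × 430 × (0.707 × 4) = 547.2 N/mm.
572.5 > 547.2 → NOT adequate.

f_max ≈ 572 N/mm; NOT adequate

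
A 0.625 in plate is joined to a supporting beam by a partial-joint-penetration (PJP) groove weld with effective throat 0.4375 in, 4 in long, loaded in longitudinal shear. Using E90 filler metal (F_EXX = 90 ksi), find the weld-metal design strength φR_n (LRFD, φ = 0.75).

φR_n ≈ 70.9 kip

Effective throat (given) t_e = 0.4375 in.
A_we = 0.4375 × 4 = 1.75 in².
F_nw = 0.6 F_EXX = 54 ksi.
φR_n = 0.75 × 54 × 1.75 = 70.88 kip.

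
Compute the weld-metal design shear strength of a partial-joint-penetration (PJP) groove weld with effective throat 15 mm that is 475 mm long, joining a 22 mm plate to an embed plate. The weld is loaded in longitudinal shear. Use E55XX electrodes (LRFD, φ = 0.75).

E55XX → F_EXX = 550 MPa.
Effective throat (given) t_e = 15 mm.
A_we = 15 × 475 = 7125 mm².
F_nw = 0.6 F_EXX = 330 MPa.
φR_n = 0.75 × 330 × 7125 × 10⁻³ = 1763 kN.

φR_n ≈ 1760 kN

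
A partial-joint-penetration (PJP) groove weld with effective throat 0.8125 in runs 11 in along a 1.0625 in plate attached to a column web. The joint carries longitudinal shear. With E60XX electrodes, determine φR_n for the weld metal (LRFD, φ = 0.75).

φR_n ≈ 241 kips

E60XX → F_EXX = 60 ksi.
Effective throat (given) t_e = 0.8125 in.
A_we = 0.8125 × 11 = 8.938 in².
F_nw = 0.6 F_EXX = 36 ksi.
φR_n = 0.75 × 36 × 8.938 = 241.3 kips.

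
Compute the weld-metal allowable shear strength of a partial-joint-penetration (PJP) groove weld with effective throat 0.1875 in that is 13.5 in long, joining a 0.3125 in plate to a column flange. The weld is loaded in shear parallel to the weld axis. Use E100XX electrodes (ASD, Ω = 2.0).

R_n/Ω ≈ 75.9 kip

E100XX → F_EXX = 100 ksi.
Effective throat (given) t_e = 0.1875 in.
A_we = 0.1875 × 13.5 = 2.531 in².
F_nw = 0.6 F_EXX = 60 ksi.
R_n/Ω = (60 × 2.531) / 2.0 = 75.94 kip.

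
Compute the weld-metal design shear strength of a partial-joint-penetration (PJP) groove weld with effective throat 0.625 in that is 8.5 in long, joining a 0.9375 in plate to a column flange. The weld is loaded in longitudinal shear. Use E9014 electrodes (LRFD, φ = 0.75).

E90XX → F_EXX = 90 ksi.
Effective throat (given) t_e = 0.625 in.
A_we = 0.625 × 8.5 = 5.312 in².
F_nw = 0.6 F_EXX = 54 ksi.
φR_n = 0.75 × 54 × 5.312 = 215.2 kip.

φR_n ≈ 215 kip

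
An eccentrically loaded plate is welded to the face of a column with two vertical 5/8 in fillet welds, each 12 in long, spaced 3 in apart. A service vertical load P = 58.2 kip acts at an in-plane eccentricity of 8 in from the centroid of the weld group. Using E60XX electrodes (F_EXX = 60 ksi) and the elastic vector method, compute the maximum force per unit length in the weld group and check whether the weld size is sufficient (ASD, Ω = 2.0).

f_max ≈ 9.31 kip/in; NOT adequate

Total weld length L_w = 24 in. Treat welds as unit-width lines.
Polar moment about centroid: J = 2[d³/12 + d(b/2)²] = 2[12³/12 + 12×1.5²] = 342 in³.
Direct shear f_v = P/L_w = 58.2 / 24 = 2.425 kip/in (vertical).
Torsion M = P·e = 58.2 × 8 = 465.6 kip·in.
Critical point at (x, y) = (1.5, 6) from centroid. f_tx = M·y/J = 8.168 kip/in; f_ty = M·x/J = 2.042 kip/in.
Resultant f_max = √[f_tx² + (f_v + f_ty)²] = √[8.168² + (2.425 + 2.042)²] = 9.31 kip/in.
Capacity per unit length: r_n/Ω = (1/2.0) × 0.6 × 60 × (0.707 × 0.625) = 7.954 kip/in.
9.31 > 7.954 → NOT adequate.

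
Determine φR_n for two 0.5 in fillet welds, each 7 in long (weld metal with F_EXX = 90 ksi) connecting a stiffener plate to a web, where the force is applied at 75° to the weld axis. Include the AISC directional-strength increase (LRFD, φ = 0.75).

t_e = 0.707 × 0.5 = 0.3535 in; A_we = 0.3535 × 14 = 4.949 in².
Directional factor: 1.0 + 0.5 sin^1.5(75°) = 1.475.
F_nw = 0.6 × 90 × 1.475 = 79.63 ksi.
φR_n = 0.75 × 79.63 × 4.949 = 295.6 kip.

φR_n ≈ 296 kip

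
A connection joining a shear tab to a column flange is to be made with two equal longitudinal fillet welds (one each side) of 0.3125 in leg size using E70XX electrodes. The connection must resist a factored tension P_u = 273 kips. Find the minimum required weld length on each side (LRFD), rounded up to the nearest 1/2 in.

L = 20 in on each side

E70XX → F_EXX = 70 ksi.
Throat t_e = 0.707 × 0.3125 = 0.2209 in.
φr_n = 0.75 × 0.6 × 70 × 0.2209 = 6.96 kips/in.
L_req = P_u / φr_n = 273 / 6.96 = 39.23 in total.
Per side: 39.23 / 2 = 19.61 in.
Round up → use L = 20 in on each side.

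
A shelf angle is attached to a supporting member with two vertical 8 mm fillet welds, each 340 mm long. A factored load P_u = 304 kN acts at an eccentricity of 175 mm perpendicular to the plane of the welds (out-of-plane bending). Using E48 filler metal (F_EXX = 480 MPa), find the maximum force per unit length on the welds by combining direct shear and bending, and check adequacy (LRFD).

L_w = 2 × 340 = 680 mm; section modulus (unit throat) S = 2 × L²/6 = 38530 mm².
Direct shear f_v = P/L_w = 304×10³/680 = 447.1 N/mm.
Moment M = P × e = 304×10³ × 175 = 53200000 N·mm; bending f_b = M/S = 1381 N/mm.
f_max = √(f_v² + f_b²) = √(447.1² + 1381²) = 1451 N/mm.
φr_n = 0.75 × 0.6 × 480 × (0.707 × 8) = 1222 N/mm → NOT adequate.

f_max ≈ 1450 N/mm; NOT adequate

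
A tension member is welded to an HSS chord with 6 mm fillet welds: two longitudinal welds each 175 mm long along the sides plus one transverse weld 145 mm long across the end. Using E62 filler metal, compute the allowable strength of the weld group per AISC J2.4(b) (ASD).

R_n/Ω ≈ 406 kN

E62XX → F_EXX = 620 MPa.
t_e = 0.707 × 6 = 4.242 mm.
R_nwl = 0.6 × 620 × 4.242 × 350 × 10⁻³ = 552.3 kN (longitudinal, 2 welds).
R_nwt = 0.6 × 620 × 4.242 × 145 × 10⁻³ = 228.8 kN (transverse, base value).
(i) R_nwl + R_nwt = 781.1 kN; (ii) 0.85 R_nwl + 1.5 R_nwt = 812.7 kN.
R_n = max = 812.7 kN [governs: (ii)]; R_n/Ω = 406.3 kN.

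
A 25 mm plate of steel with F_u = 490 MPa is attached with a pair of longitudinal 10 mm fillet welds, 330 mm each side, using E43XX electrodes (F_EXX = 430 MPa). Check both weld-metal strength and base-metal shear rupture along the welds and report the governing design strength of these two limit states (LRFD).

φR_n ≈ 903 kN (weld metal governs)

t_e = 0.707 × 10 = 7.07 mm; L = 660 mm.
Weld metal: φR_n = 0.75 × 0.6 × 430 × 7.07 × 660 × 10⁻³ = 902.9 kN.
Base metal (shear rupture): φR_n = 0.75 × 0.6 × 490 × 25 × 660 × 10⁻³ = 3638 kN.
Governing: weld metal.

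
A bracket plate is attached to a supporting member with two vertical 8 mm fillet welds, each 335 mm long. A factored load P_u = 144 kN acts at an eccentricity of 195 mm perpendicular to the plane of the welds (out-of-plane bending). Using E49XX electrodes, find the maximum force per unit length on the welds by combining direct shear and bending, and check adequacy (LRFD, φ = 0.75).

f_max ≈ 781 N/mm; adequate

E49XX → F_EXX = 490 MPa.
L_w = 2 × 335 = 670 mm; section modulus (unit throat) S = 2 × L²/6 = 37410 mm².
Direct shear f_v = P/L_w = 144×10³/670 = 214.9 N/mm.
Moment M = P × e = 144×10³ × 195 = 28080000 N·mm; bending f_b = M/S = 750.6 N/mm.
f_max = √(f_v² + f_b²) = √(214.9² + 750.6²) = 780.8 N/mm.
φr_n = 0.75 × 0.6 × 490 × (0.707 × 8) = 1247 N/mm → adequate.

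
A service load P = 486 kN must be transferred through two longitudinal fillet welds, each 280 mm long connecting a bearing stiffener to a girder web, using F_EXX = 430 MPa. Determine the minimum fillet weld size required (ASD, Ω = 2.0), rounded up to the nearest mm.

w = 10 mm

Total weld length L = 560 mm.
Required throat t_e = P × Ω / (0.6 F_EXX × L) = 486 × 2.0 / (0.6 × 430 × 560 × 10⁻³) = 6.728 mm.
Required leg w = t_e / 0.707 = 9.516 mm → use 10 mm.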